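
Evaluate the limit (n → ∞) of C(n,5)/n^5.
C(n,5) ≈ n^5/5! for large n. Limit = 1/5! = 1/120.
Final answer: 1/120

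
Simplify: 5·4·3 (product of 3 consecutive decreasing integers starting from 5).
60

Solution: This is P(5,3) = 5!/(2)! = 60.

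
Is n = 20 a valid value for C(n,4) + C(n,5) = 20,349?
C(20,4) + C(20,5) = 4,845 + 15,504 = 20,349, which equals 20,349.

Answer: Yes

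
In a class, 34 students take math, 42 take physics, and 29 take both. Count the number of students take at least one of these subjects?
|A∪B| = |A|+|B|-|A∩B| = 34+42-29 = 47.
Final answer: 47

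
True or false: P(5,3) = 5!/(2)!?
True

Permutation formula P(n,k) = n!/(n-k)!: 5!/2! = 120/2 = 60 = P(5,3). The statement holds.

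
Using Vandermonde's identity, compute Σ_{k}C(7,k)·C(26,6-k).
1,107,568

Working:
= C(7+26,6) = C(33,6) = 1,107,568.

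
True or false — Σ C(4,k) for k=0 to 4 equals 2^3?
False

Reasoning: Binomial theorem: Σ C(4,k) = (1+1)^4 = 2^4 = 16; RHS 2^3 = 8.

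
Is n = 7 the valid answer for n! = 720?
7! = 7·6! = 7·720 = 5,040, which does not equal 720.
Final answer: No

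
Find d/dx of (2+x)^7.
7(2+x)^6
Using the power rule: d/dx (2+x)^7 = 7(2+x)^{6}.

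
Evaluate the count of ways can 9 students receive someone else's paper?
Using D(n) = (n-1)[D(n-1) + D(n-2)]:
D(9) = (9-1) × [D(8) + D(7)]
      = 8 × [14833 + 1854]
      = 8 × 16687
      = 133,496
Final answer: 133,496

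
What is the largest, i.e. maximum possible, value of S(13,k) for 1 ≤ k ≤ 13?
9,321,312

Working:
Row S(13,k) for k = 1..13 (via S(n,k) = k·S(n−1,k) + S(n−1,k−1)): 1, 4,095, 261,625, 2,532,530, 7,508,501, 9,321,312, 5,715,424, 1,899,612, 359,502, 39,325, 2,431, 78, 1. The row is unimodal; maximum at k = 6: 9,321,312.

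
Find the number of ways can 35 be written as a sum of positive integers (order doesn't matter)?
Pentagonal recurrence p(n) = p(n−1) + p(n−2) − p(n−5) − p(n−7) + …: p(35) = p(34) + p(33) − p(30) − p(28) + p(23) + p(20) − p(13) − p(9) + p(0) = 12,310 + 10,143 − 5,604 − 3,718 + 1,255 + 627 − 101 − 30 + 1 = 14,883.

Answer: 14,883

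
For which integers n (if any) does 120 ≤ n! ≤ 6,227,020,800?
5, 6, 7, 8, 9, 10, 11, 12, 13
n! is strictly increasing; 5! = 120 and 13! = 6,227,020,800, so valid n = 5, 6, 7, 8, 9, 10, 11, 12, 13.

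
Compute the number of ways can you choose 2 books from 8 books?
28

Working:
C(8,2) = 8! / (2! × (8-2)!)
         = 8! / (2! × 6!)
         = 28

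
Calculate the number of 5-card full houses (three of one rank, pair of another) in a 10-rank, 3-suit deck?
270

Solution: Triple rank: 10. Triple suits: C(3,3)=1. Pair rank: 9. Pair suits: C(3,2)=3. Total: 270.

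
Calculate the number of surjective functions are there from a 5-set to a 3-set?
Onto functions = 3! × S(5,3)
First compute S(5,3) via recurrence:
Using the Stirling recurrence: S(n,k) = k·S(n-1,k) + S(n-1,k-1)
S(5,3) = 3·S(4,3) + S(4,2)
         = 3·6 + 7
         = 18 + 7
         = 25
Then: 6 × 25 = 150
Final answer: 150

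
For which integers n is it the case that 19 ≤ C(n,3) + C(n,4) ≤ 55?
6

Reasoning: C(5,3)+C(5,4)=15; C(6,3)+C(6,4)=35; C(7,3)+C(7,4)=70. So valid n = 6.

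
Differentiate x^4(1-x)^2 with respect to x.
4x^3(1-x)^2 - 2x^4(1-x)^1

Solution: Product rule: 4x^{3}(1-x)^{2} + x^4·(-2)(1-x)^{1}.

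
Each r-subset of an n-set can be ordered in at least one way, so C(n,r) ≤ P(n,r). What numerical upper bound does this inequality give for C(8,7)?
40,320

P(8,7) = 8·7·6·5·4·3·2 = 40,320, so C(8,7) ≤ 40,320. (The bound is loose by a factor of 7! = 5,040: C(8,7) = 40,320/5,040 = 8.)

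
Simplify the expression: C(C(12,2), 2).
2,145

C(12,2) = 66, then C(66, 2) = 2,145.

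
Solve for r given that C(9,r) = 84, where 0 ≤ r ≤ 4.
3

Working:
C(9,r) is increasing for 0 ≤ r ≤ 4. Stepping up (C(9,r+1) = C(9,r)·(9−r)/(r+1)): C(9,1) = 9, C(9,2) = 36, C(9,3) = 84 ✓. So r = 3.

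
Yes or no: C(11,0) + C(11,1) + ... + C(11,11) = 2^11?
Yes

Explanation: Binomial theorem with x = y = 1: Σ C(11,i) = (1+1)^11 = 2^11 = 2,048. The statement holds.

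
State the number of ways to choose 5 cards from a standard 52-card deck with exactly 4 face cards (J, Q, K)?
19,800

Reasoning: 12 face cards and 40 non-face cards: C(12,4) × C(40,1) = 495 × 40 = 19,800.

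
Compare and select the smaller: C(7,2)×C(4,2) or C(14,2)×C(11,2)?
C(7,2)×C(4,2)
C(7,2)×C(4,2)=126, C(14,2)×C(11,2)=5,005.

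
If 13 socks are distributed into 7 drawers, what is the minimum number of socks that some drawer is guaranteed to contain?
2

Explanation: Pigeonhole: ⌈13/7⌉ = 2.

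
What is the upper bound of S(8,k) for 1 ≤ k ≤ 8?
1,701

Working:
Row S(8,k) for k = 1..8 (via S(n,k) = k·S(n−1,k) + S(n−1,k−1)): 1, 127, 966, 1,701, 1,050, 266, 28, 1. The row is unimodal; maximum at k = 4: 1,701.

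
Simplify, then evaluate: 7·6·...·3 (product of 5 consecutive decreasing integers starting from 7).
2,520

Reasoning: This is P(7,5) = 7!/(2)! = 2,520.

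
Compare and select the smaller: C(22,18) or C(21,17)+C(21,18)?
Equal

Explanation: By Pascal's identity: C(22,18) = C(21,17)+C(21,18) = 7,315. Equal.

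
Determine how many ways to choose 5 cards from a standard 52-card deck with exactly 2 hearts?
13 hearts and 39 non-hearts: C(13,2) × C(39,3) = 78 × 9139 = 712,842.
Final answer: 712,842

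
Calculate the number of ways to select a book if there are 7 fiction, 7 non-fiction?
14

Working:
By the addition principle: 7 + 7 = 14.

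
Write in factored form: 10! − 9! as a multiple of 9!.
9 × 9! = 3,265,920

Working:
10! − 9! = 10·9! − 9! = (10 − 1)·9! = 9 × 9! = 3,265,920.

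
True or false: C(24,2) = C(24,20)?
C(24,2) = 276 but C(24,20) = 10,626; symmetry gives C(24,2) = C(24,22), not C(24,20).

Answer: False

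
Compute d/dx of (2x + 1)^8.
16(2x + 1)^7
Chain rule: 8(2x+1)^{7} × 2 = 16(2x+1)^{7}.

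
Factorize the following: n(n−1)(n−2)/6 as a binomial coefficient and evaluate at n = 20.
C(n,3); C(20,3) = 1,140
n(n−1)(n−2)/6 = n!/(3!(n−3)!) = C(n,3). At n = 20: C(20,3) = 1,140.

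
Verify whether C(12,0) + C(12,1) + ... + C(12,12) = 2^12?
True

Solution: Binomial theorem with x = y = 1: Σ C(12,i) = (1+1)^12 = 2^12 = 4,096. The statement holds.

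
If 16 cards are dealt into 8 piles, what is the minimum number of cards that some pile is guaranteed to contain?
Pigeonhole: ⌈16/8⌉ = 2.

Answer: 2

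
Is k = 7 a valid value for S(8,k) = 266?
S(8,7) = 7·S(7,7) + S(7,6) = 7·1 + 21 = 28, which does not equal 266.

Answer: No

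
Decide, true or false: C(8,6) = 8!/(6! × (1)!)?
False

Reasoning: The correct denominator is 6!×2!, giving C(8,6) = 28; the stated RHS is 8!/(6!×1!) = 56 ≠ 28, so the statement does not hold.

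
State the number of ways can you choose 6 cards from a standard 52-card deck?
20,358,520
C(52,6) = 20,358,520.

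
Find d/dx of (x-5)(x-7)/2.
(2x - 12)/2

Explanation: d/dx[(x-5)(x-7)] = (x-7) + (x-5) = 2x - 12. Dividing by 2 gives (2x - 12)/2.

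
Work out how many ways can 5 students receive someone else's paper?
44

Explanation: Using D(n) = (n-1)[D(n-1) + D(n-2)]:
D(5) = (5-1) × [D(4) + D(3)]
      = 4 × [9 + 2]
      = 4 × 11
      = 44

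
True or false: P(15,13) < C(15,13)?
False

Explanation: P(15,13) = 653,837,184,000 and C(15,13) = 105; P(n,r) = r! × C(n,r) so P > C whenever r ≥ 2.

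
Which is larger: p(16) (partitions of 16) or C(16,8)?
C(16,8)
Pentagonal recurrence p(n) = p(n−1) + p(n−2) − p(n−5) − p(n−7) + …: p(16) = p(15) + p(14) − p(11) − p(9) + p(4) + p(1) = 176 + 135 − 56 − 30 + 5 + 1 = 231; C(16,8) = 12,870.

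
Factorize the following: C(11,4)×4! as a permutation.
P(11,4)

Working:
C(11,4)×4! = [11!/(4!(7)!)]×4! = 11!/(7)! = P(11,4) = 7,920.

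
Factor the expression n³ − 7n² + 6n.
n(n − 1)(n − 6)

Explanation: n³ − 7n² + 6n = n(n² − 7n + 6) = n(n − 1)(n − 6).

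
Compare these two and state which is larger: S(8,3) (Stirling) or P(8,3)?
S(8,3)

Working:
S(8,3) = 3·S(7,3) + S(7,2) = 3·301 + 63 = 966; P(8,3) = 336.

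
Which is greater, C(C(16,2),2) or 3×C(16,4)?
C(C(16,2),2)

Explanation: C(C(16,2),2)=7,140, 3×C(16,4)=5,460.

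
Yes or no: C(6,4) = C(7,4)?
No
LHS = C(6,4) = 15; RHS = C(7,4) = 35. 15 ≠ 35, so the statement does not hold.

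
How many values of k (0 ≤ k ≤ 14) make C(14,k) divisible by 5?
0
Checking C(14,k) mod 5 for k = 0..14: none are divisible by 5. Count = 0.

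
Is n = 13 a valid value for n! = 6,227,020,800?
Yes

Working:
13! = 13·12! = 13·479,001,600 = 6,227,020,800, which equals 6,227,020,800.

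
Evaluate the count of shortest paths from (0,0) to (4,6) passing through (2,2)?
90

To (2,2): C(4,2)=6. From there: C(6,2)=15. Total: 90.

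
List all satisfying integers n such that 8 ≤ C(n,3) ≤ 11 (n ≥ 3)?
5

Reasoning: C(4,3)=4; C(5,3)=10; C(6,3)=20. So valid n = 5.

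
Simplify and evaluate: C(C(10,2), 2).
990

C(10,2) = 45, then C(45, 2) = 990.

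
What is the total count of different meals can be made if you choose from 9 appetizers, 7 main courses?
63
By the multiplication principle: 9 × 7 = 63.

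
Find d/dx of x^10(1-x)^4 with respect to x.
10x^9(1-x)^4 - 4x^10(1-x)^3

Product rule: 10x^{9}(1-x)^{4} + x^10·(-4)(1-x)^{3}.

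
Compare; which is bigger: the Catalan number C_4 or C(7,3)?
C(7,3)

Explanation: C_4 = C(8,4)/(4+1) = 70/5 = 14; C(7,3) = 35.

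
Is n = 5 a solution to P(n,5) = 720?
No

Reasoning: P(5,5) = 5·4·3·2·1 = 120, which does not equal 720.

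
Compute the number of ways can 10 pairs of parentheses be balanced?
16,796

Solution: Using the Catalan number formula: C_n = C(2n, n) / (n+1)
C_10 = C(20, 10) / (10+1)
     = 184756 / 11
     = 16,796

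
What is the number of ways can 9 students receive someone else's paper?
133,496

Working:
Using D(n) = (n-1)[D(n-1) + D(n-2)]:
D(9) = (9-1) × [D(8) + D(7)]
      = 8 × [14833 + 1854]
      = 8 × 16687
      = 133,496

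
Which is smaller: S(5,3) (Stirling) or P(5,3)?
S(5,3) = 3·S(4,3) + S(4,2) = 3·6 + 7 = 25; P(5,3) = 60.

Answer: S(5,3)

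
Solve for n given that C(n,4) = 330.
11

Working:
C(n,4) = n(n−1)(n−2)(n−3)/4! is increasing in n, and n(n−1)(n−2)(n−3) = 4!·330 = 7,920 ≈ (n−1.5)^4 gives n ≈ 10.9. Check: C(9,4) = 126, C(10,4) = 210, C(11,4) = 330 ✓. So n = 11.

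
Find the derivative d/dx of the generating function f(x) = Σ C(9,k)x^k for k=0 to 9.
Σ k·C(9,k)x^(k-1) for k=1 to 9

Working:
Term-by-term differentiation gives Σ k·C(9,k)x^{k-1} for k=1 to 9.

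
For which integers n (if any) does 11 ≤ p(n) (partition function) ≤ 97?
Tabulating p(n) via p(n) = p(n−1) + p(n−2) − p(n−5) − p(n−7) + …: p(5)=7; p(6)=11; p(7)=15; p(8)=22; p(9)=30; p(10)=42; p(11)=56; p(12)=77; p(13)=101. So valid n = 6, 7, 8, 9, 10, 11, 12.

Answer: 6, 7, 8, 9, 10, 11, 12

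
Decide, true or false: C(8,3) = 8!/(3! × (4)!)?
The correct denominator is 3!×5!, giving C(8,3) = 56; the stated RHS is 8!/(3!×4!) = 280 ≠ 56, so the statement does not hold.

Answer: False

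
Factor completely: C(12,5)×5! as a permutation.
P(12,5)

Explanation: C(12,5)×5! = [12!/(5!(7)!)]×5! = 12!/(7)! = P(12,5) = 95,040.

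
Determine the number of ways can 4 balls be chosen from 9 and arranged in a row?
3,024

Explanation: P(9,4) = 9!/(9-4)! = 3,024.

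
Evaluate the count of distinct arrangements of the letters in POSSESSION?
Word has 10 letters (P=1, O=2, S=4, E=1, I=1, N=1). Arrangements: 10!/Π(k!) = 75,600.
Final answer: 75,600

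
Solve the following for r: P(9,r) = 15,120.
5
P(9,r) = 9·8·…·(9−r+1), a product of r factors. Multiplying down from 9: 9 = 9; 9·8 = 72; 9·8·7 = 504; 9·8·7·6 = 3,024; 9·8·7·6·5 = 15,120 ✓ (5 factors). So r = 5.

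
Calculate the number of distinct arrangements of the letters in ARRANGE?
1,260

Explanation: Word has 7 letters (A=2, R=2, N=1, G=1, E=1). Arrangements: 7!/Π(k!) = 1,260.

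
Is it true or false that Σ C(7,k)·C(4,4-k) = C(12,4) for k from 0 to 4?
Vandermonde's identity gives C(11,4) = 330; RHS C(12,4) = 495.

Answer: False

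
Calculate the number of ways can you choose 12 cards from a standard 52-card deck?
C(52,12) = 206,379,406,870.
Final answer: 206,379,406,870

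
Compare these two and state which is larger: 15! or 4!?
15!=1,307,674,368,000, 4!=24. 15! > 4!.

Answer: 15!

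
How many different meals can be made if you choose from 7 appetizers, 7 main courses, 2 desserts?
98

Reasoning: By the multiplication principle: 7 × 7 × 2 = 98.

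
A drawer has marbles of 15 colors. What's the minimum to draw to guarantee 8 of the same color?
106

Working:
Worst case: 7 of each = 105. One more: 106.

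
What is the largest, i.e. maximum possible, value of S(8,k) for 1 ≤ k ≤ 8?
Row S(8,k) for k = 1..8 (via S(n,k) = k·S(n−1,k) + S(n−1,k−1)): 1, 127, 966, 1,701, 1,050, 266, 28, 1. The row is unimodal; maximum at k = 4: 1,701.
Final answer: 1,701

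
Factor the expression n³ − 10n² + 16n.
n(n − 2)(n − 8)

Working:
n³ − 10n² + 16n = n(n² − 10n + 16) = n(n − 2)(n − 8).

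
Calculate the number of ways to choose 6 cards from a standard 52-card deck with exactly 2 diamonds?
6,415,578
13 diamonds and 39 non-diamonds: C(13,2) × C(39,4) = 78 × 82251 = 6,415,578.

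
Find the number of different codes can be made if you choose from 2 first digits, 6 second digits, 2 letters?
24

Solution: By the multiplication principle: 2 × 6 × 2 = 24.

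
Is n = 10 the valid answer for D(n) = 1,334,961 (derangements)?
Yes
D(10) = (10-1)·[D(9) + D(8)] = 9·[133,496 + 14,833] = 1,334,961, which equals 1,334,961.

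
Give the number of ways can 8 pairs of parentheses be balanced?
1,430

Explanation: Using the Catalan number formula: C_n = C(2n, n) / (n+1)
C_8 = C(16, 8) / (8+1)
     = 12870 / 9
     = 1,430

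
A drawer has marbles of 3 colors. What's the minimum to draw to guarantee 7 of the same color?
19

Explanation: Worst case: 6 of each = 18. One more: 19.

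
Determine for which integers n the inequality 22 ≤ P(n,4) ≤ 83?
4

Reasoning: P(3,4)=0; P(4,4)=24; P(5,4)=120. So valid n = 4.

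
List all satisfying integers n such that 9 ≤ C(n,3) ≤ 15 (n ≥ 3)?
5
C(4,3)=4; C(5,3)=10; C(6,3)=20. So valid n = 5.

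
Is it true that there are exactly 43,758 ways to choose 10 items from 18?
True

Solution: C(18,10) = 43,758.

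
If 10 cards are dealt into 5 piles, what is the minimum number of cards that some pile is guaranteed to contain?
Pigeonhole: ⌈10/5⌉ = 2.

Answer: 2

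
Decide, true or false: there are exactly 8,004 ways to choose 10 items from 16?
C(16,10) = 8,008 ≠ 8004.
Final answer: False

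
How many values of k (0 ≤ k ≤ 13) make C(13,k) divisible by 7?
0

Explanation: Checking C(13,k) mod 7 for k = 0..13: none are divisible by 7. Count = 0.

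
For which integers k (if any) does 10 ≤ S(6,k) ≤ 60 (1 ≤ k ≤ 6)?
2, 5
S(6,1)=1; S(6,2)=31; S(6,3)=90; S(6,4)=65; S(6,5)=15; S(6,6)=1. So valid k = 2, 5.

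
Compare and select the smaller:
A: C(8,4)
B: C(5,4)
B
A=C(8,4)=70, B=C(5,4)=5.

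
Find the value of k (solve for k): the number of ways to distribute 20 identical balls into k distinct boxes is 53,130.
6

Working:
Stars and bars: the count is C(20+k−1, k−1), increasing in k. k=4: C(23,3) = 1,771, k=5: C(24,4) = 10,626, k=6: C(25,5) = 53,130 ✓. So k = 6.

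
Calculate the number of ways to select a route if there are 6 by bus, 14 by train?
20

Solution: By the addition principle: 6 + 14 = 20.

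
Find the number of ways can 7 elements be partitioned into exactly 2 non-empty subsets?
63

Solution: This equals S(7,2), the Stirling number of the 2nd kind.
Using the Stirling recurrence: S(n,k) = k·S(n-1,k) + S(n-1,k-1)
S(7,2) = 2·S(6,2) + S(6,1)
         = 2·31 + 1
         = 62 + 1
         = 63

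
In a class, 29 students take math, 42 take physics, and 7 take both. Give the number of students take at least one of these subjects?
|A∪B| = |A|+|B|-|A∩B| = 29+42-7 = 64.

Answer: 64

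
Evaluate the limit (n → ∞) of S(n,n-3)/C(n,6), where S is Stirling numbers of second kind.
15
The leading term of S(n,n-3) as a polynomial in n is (5)!!·C(n,6), so the ratio → (5)!! = 15.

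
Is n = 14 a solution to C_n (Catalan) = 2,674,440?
Yes

Solution: C_14 = C(28,14)/(14+1) = 40,116,600/15 = 2,674,440, which equals 2,674,440.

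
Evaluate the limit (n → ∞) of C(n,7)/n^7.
C(n,7) ≈ n^7/7! for large n. Limit = 1/7! = 1/5040.
Final answer: 1/5040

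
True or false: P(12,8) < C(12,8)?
False

Explanation: P(12,8) = 19,958,400 and C(12,8) = 495; P(n,r) = r! × C(n,r) so P > C whenever r ≥ 2.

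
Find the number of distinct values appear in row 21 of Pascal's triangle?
Row 21 has entries C(21,0)..C(21,21); by symmetry C(21,k)=C(21,21-k), giving 11 distinct values.

Answer: 11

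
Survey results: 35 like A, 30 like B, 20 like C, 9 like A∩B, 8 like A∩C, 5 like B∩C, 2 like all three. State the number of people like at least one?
65

Solution: |A∪B∪C| = 35+30+20-9-8-5+2 = 65.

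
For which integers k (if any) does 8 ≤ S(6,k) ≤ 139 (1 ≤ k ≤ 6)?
S(6,1)=1; S(6,2)=31; S(6,3)=90; S(6,4)=65; S(6,5)=15; S(6,6)=1. So valid k = 2, 3, 4, 5.
Final answer: 2, 3, 4, 5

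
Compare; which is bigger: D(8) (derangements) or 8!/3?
D(8) = (8-1)·[D(7) + D(6)] = 7·[1,854 + 265] = 14,833; 8!/3 = 40,320/3 = 13,440.

Answer: D(8)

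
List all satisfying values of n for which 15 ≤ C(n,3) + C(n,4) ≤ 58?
C(4,3)+C(4,4)=5; C(5,3)+C(5,4)=15; C(6,3)+C(6,4)=35; C(7,3)+C(7,4)=70. So valid n = 5, 6.
Final answer: 5, 6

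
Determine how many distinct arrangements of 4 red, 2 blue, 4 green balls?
3,150
Multinomial: 10!/(4! × 2! × 4!) = 3,150.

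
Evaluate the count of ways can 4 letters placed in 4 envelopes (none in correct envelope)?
Using D(n) = (n-1)[D(n-1) + D(n-2)]:
D(4) = (4-1) × [D(3) + D(2)]
      = 3 × [2 + 1]
      = 3 × 3
      = 9

Answer: 9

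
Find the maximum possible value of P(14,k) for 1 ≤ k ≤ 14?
87,178,291,200
P(14,k) increases in k, so maximum at k = 14: 14! = 87,178,291,200.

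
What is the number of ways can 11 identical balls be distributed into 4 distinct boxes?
C(11+4-1, 4-1) = C(14, 3) = 364.
Final answer: 364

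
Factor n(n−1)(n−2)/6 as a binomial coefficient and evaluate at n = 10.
C(n,3); C(10,3) = 120

Explanation: n(n−1)(n−2)/6 = n!/(3!(n−3)!) = C(n,3). At n = 10: C(10,3) = 120.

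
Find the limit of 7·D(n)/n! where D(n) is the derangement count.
D(n)/n! → 1/e, so 7·D(n)/n! → 7/e.
Final answer: 7/e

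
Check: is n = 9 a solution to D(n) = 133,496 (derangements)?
Yes
D(9) = (9-1)·[D(8) + D(7)] = 8·[14,833 + 1,854] = 133,496, which equals 133,496.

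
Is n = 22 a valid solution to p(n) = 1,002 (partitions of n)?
Yes

Explanation: Pentagonal recurrence p(n) = p(n−1) + p(n−2) − p(n−5) − p(n−7) + …: p(22) = p(21) + p(20) − p(17) − p(15) + p(10) + p(7) − p(0) = 792 + 627 − 297 − 176 + 42 + 15 − 1 = 1,002, which equals 1,002.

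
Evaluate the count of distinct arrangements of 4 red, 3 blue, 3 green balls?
4,200

Reasoning: Multinomial: 10!/(4! × 3! × 3!) = 4,200.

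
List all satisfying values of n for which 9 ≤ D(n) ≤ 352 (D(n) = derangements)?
4, 5, 6
Using D(n) = (n−1)[D(n−1) + D(n−2)] with D(1)=0, D(2)=1: D(3)=2; D(4)=9; D(5)=44; D(6)=265; D(7)=1,854. So valid n = 4, 5, 6.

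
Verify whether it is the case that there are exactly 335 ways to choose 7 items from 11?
False

Solution: C(11,7) = 330 ≠ 335.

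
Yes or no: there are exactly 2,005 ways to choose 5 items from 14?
No

Working:
C(14,5) = 2,002 ≠ 2005.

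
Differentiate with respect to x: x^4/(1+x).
(4x^3(1+x) - x^4)/(1+x)²

Solution: Quotient rule: [4x^{3}(1+x) - x^4]/(1+x)².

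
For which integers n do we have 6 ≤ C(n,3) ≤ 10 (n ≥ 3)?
5

Reasoning: C(4,3)=4; C(5,3)=10; C(6,3)=20. So valid n = 5.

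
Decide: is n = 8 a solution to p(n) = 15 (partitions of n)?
Pentagonal recurrence p(n) = p(n−1) + p(n−2) − p(n−5) − p(n−7) + …: p(8) = p(7) + p(6) − p(3) − p(1) = 15 + 11 − 3 − 1 = 22, which does not equal 15.
Final answer: No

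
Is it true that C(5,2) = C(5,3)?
Symmetry C(n,k) = C(n,n-k): C(5,2) = 10 and C(5,3) = 10. Both sides agree, so the statement holds.
Final answer: True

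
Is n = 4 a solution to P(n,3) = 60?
No

Solution: P(4,3) = 4·3·2 = 24, which does not equal 60.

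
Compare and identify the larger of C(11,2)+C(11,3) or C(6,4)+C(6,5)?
C(11,2)+C(11,3)

Reasoning: First=220, Second=21.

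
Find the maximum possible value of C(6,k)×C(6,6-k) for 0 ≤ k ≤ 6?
400

Explanation: C(6,k)·C(6,6-k) = C(6,k)², maximised at the centre k = 3: C(6,3)² = 400.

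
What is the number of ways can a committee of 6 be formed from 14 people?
C(14,6) = 14! / (6! × (14-6)!)
         = 14! / (6! × 8!)
         = 3,003
Final answer: 3,003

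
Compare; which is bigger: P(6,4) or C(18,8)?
C(18,8)
P(6,4)=360, C(18,8)=43,758.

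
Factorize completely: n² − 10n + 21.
(n − 3)(n − 7)

Solution: Seek roots whose sum is 10 and product is 21: (3, 7). So n² − 10n + 21 = (n − 3)(n − 7).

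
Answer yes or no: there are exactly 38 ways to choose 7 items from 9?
No

Working:
C(9,7) = 36 ≠ 38.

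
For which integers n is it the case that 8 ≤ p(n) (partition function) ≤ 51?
6, 7, 8, 9, 10

Explanation: Tabulating p(n) via p(n) = p(n−1) + p(n−2) − p(n−5) − p(n−7) + …: p(5)=7; p(6)=11; p(7)=15; p(8)=22; p(9)=30; p(10)=42; p(11)=56. So valid n = 6, 7, 8, 9, 10.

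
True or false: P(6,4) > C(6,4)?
P(6,4) = 360 and C(6,4) = 15; P(n,r) = r! × C(n,r) so P > C whenever r ≥ 2.
Final answer: True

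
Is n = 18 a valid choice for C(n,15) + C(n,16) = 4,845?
No

Reasoning: C(18,15) + C(18,16) = 816 + 153 = 969, which does not equal 4,845.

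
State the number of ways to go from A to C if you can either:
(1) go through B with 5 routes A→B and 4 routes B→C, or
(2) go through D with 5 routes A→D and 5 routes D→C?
45

Solution: Route via B: 5×4=20. Route via D: 5×5=25. Total: 45.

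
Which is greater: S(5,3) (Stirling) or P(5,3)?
P(5,3)

Solution: S(5,3) = 3·S(4,3) + S(4,2) = 3·6 + 7 = 25; P(5,3) = 60.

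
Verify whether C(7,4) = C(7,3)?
Symmetry C(n,k) = C(n,n-k): C(7,4) = 35 and C(7,3) = 35. Both sides agree, so the statement holds.
Final answer: True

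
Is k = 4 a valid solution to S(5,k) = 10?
Yes
S(5,4) = 4·S(4,4) + S(4,3) = 4·1 + 6 = 10, which equals 10.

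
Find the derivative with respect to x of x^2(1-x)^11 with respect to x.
2x^1(1-x)^11 - 11x^2(1-x)^10

Solution: Product rule: 2x^{1}(1-x)^{11} + x^2·(-11)(1-x)^{10}.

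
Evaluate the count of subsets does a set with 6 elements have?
Each element can be included or excluded: 2^6 = 64.

Answer: 64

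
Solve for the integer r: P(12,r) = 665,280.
6

Reasoning: P(12,r) = 12·11·…·(12−r+1), a product of r factors. Multiplying down from 12: 12 = 12; 12·11 = 132; 12·11·10 = 1,320; 12·11·10·9 = 11,880; 12·11·10·9·8 = 95,040; 12·11·10·9·8·7 = 665,280 ✓ (6 factors). So r = 6.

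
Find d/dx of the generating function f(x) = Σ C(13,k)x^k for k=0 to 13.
Σ k·C(13,k)x^(k-1) for k=1 to 13

Reasoning: Term-by-term differentiation gives Σ k·C(13,k)x^{k-1} for k=1 to 13.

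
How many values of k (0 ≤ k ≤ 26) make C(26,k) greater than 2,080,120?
Row 26 is unimodal and symmetric about k=26/2. C(26,8)=1,562,275 ≤ 2,080,120; C(26,9)=3,124,550 > 2,080,120; by symmetry C(26,k) > 2,080,120 for k = 9..17. That's 17 - 9 + 1 = 9 values.

Answer: 9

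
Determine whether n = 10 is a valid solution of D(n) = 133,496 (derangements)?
No

Working:
D(10) = (10-1)·[D(9) + D(8)] = 9·[133,496 + 14,833] = 1,334,961, which does not equal 133,496.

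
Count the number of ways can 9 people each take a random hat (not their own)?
Using D(n) = (n-1)[D(n-1) + D(n-2)]:
D(9) = (9-1) × [D(8) + D(7)]
      = 8 × [14833 + 1854]
      = 8 × 16687
      = 133,496

Answer: 133,496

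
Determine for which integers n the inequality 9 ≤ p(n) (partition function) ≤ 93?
Tabulating p(n) via p(n) = p(n−1) + p(n−2) − p(n−5) − p(n−7) + …: p(5)=7; p(6)=11; p(7)=15; p(8)=22; p(9)=30; p(10)=42; p(11)=56; p(12)=77; p(13)=101. So valid n = 6, 7, 8, 9, 10, 11, 12.
Final answer: 6, 7, 8, 9, 10, 11, 12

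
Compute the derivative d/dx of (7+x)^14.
Using the power rule: d/dx (7+x)^14 = 14(7+x)^{13}.

Answer: 14(7+x)^13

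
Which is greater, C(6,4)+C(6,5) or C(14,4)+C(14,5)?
C(14,4)+C(14,5)

First=21, Second=3,003.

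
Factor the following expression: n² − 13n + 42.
(n − 6)(n − 7)
Seek roots whose sum is 13 and product is 42: (6, 7). So n² − 13n + 42 = (n − 6)(n − 7).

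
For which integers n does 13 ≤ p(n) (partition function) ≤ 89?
7, 8, 9, 10, 11, 12

Solution: Tabulating p(n) via p(n) = p(n−1) + p(n−2) − p(n−5) − p(n−7) + …: p(6)=11; p(7)=15; p(8)=22; p(9)=30; p(10)=42; p(11)=56; p(12)=77; p(13)=101. So valid n = 7, 8, 9, 10, 11, 12.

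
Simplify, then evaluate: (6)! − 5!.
(6)! − 5! = (6)·5! − 5! = (6−1)·5! = 5·5! = 600.

Answer: 600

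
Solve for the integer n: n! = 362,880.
n! is strictly increasing. 7! = 5,040, 8! = 40,320, 9! = 362,880 ✓. So n = 9.

Answer: 9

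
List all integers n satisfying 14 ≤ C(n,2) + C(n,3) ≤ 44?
C(4,2)+C(4,3)=10; C(5,2)+C(5,3)=20; C(6,2)+C(6,3)=35; C(7,2)+C(7,3)=56. So valid n = 5, 6.
Final answer: 5, 6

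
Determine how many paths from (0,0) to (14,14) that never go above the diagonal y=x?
2,674,440

Working:
Counted by the Catalan number C_14: C_14 = C(28,14)/(14+1) = 40,116,600/15 = 2,674,440.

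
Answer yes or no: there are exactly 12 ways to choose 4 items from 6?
No
C(6,4) = 15 ≠ 12.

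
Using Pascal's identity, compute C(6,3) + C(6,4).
35

Working:
C(6,3) + C(6,4) = C(7,4) = 35.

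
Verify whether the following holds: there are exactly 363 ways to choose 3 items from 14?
C(14,3) = 364 ≠ 363.
Final answer: False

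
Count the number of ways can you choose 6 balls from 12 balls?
924

Explanation: C(12,6) = 12! / (6! × (12-6)!)
         = 12! / (6! × 6!)
         = 924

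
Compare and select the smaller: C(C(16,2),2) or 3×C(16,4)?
3×C(16,4)

C(C(16,2),2)=7,140, 3×C(16,4)=5,460.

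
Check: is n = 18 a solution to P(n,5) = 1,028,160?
Yes
P(18,5) = 18·17·16·15·14 = 1,028,160, which equals 1,028,160.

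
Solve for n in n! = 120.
n! is strictly increasing. 3! = 6, 4! = 24, 5! = 120 ✓. So n = 5.

Answer: 5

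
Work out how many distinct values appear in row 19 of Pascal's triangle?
10

Working:
Row 19 has entries C(19,0)..C(19,19); by symmetry C(19,k)=C(19,19-k), giving 10 distinct values.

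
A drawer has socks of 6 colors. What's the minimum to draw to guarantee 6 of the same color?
31

Solution: Worst case: 5 of each = 30. One more: 31.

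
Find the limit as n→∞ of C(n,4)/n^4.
1/24

Solution: C(n,4) ≈ n^4/4! for large n. Limit = 1/4! = 1/24.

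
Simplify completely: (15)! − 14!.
1,220,496,076,800

Reasoning: (15)! − 14! = (15)·14! − 14! = (15−1)·14! = 14·14! = 1,220,496,076,800.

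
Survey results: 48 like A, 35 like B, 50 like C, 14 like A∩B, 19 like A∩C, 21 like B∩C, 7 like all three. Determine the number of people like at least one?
86

Reasoning: |A∪B∪C| = 48+35+50-14-19-21+7 = 86.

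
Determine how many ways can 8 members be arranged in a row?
40,320

Working:
Arrangements of 8 distinct objects: 8! = 40,320.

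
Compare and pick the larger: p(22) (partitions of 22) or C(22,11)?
Pentagonal recurrence p(n) = p(n−1) + p(n−2) − p(n−5) − p(n−7) + …: p(22) = p(21) + p(20) − p(17) − p(15) + p(10) + p(7) − p(0) = 792 + 627 − 297 − 176 + 42 + 15 − 1 = 1,002; C(22,11) = 705,432.

Answer: C(22,11)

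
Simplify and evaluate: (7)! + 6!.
5,760
(7)! + 6! = (7)·6! + 6! = (7+1)·6! = 8·6! = 5,760.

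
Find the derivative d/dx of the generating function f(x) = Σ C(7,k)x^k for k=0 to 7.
Σ k·C(7,k)x^(k-1) for k=1 to 7

Explanation: Term-by-term differentiation gives Σ k·C(7,k)x^{k-1} for k=1 to 7.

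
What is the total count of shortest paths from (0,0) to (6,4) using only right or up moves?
210

Explanation: Choose 6 rights from 10 moves: C(10,6) = 210.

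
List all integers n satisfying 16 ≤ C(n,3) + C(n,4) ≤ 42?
6

Working:
C(5,3)+C(5,4)=15; C(6,3)+C(6,4)=35; C(7,3)+C(7,4)=70. So valid n = 6.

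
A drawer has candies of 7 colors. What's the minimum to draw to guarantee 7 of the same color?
43

Working:
Worst case: 6 of each = 42. One more: 43.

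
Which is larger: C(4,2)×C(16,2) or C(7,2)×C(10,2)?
C(7,2)×C(10,2)

Explanation: C(4,2)×C(16,2)=720, C(7,2)×C(10,2)=945.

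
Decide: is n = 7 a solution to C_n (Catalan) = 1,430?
No

Reasoning: C_7 = C(14,7)/(7+1) = 3,432/8 = 429, which does not equal 1,430.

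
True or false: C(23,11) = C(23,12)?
True
C(23,11) = C(23,23-11) by the symmetry property; both equal 1,352,078.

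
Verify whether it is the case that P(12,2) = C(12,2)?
False

Solution: P(12,2) = 132 but C(12,2) = 66; they differ by a factor of 2! = 2, so the statement does not hold.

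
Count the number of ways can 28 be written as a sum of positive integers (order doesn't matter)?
3,718
Pentagonal recurrence p(n) = p(n−1) + p(n−2) − p(n−5) − p(n−7) + …: p(28) = p(27) + p(26) − p(23) − p(21) + p(16) + p(13) − p(6) − p(2) = 3,010 + 2,436 − 1,255 − 792 + 231 + 101 − 11 − 2 = 3,718.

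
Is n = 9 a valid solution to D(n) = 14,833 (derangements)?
No

Working:
D(9) = (9-1)·[D(8) + D(7)] = 8·[14,833 + 1,854] = 133,496, which does not equal 14,833.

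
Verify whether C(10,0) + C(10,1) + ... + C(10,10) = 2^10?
True

Binomial theorem with x = y = 1: Σ C(10,i) = (1+1)^10 = 2^10 = 1,024. The statement holds.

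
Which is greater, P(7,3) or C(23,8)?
C(23,8)

Explanation: P(7,3)=210, C(23,8)=490,314.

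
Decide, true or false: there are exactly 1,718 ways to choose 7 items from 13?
C(13,7) = 1,716 ≠ 1718.

Answer: False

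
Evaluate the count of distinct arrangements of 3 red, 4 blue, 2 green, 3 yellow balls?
Multinomial: 12!/(3! × 4! × 2! × 3!) = 277,200.

Answer: 277,200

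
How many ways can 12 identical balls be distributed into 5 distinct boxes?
1,820

Solution: C(12+5-1, 5-1) = C(16, 4) = 1,820.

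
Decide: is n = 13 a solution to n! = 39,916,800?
No

Working:
13! = 13·12! = 13·479,001,600 = 6,227,020,800, which does not equal 39,916,800.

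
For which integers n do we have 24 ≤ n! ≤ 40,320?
4, 5, 6, 7, 8

n! is strictly increasing; 4! = 24 and 8! = 40,320, so valid n = 4, 5, 6, 7, 8.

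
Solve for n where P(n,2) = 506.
P(n,2) = n(n−1) is increasing in n; n(n−1) ≈ (n−0.5)^2 = 506 gives n ≈ 23.0. Check: P(21,2) = 420, P(22,2) = 462, P(23,2) = 506 ✓. So n = 23.
Final answer: 23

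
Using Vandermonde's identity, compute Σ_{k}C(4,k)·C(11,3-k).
455

Reasoning: = C(4+11,3) = C(15,3) = 455.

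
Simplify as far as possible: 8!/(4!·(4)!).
70

Working:
This is C(8,4) = 70.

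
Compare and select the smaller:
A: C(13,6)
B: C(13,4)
B
A=C(13,6)=1,716, B=C(13,4)=715.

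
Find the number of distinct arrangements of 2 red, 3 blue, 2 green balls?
210

Multinomial: 7!/(2! × 3! × 2!) = 210.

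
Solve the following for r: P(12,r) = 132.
2

P(12,r) = 12·11·…·(12−r+1), a product of r factors. Multiplying down from 12: 12 = 12; 12·11 = 132 ✓ (2 factors). So r = 2.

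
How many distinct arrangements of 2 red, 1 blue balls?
Multinomial: 3!/(2! × 1!) = 3.
Final answer: 3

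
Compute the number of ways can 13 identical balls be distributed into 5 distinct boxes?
2,380

Working:
C(13+5-1, 5-1) = C(17, 4) = 2,380.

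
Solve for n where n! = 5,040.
n! is strictly increasing. 5! = 120, 6! = 720, 7! = 5,040 ✓. So n = 7.

Answer: 7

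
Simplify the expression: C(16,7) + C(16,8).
24,310

Reasoning: By Pascal's identity: C(17,8) = 24,310.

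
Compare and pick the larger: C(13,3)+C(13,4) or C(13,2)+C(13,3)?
C(13,3)+C(13,4)

Reasoning: First=1,001, Second=364.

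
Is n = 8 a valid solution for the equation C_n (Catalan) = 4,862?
No

Solution: C_8 = C(16,8)/(8+1) = 12,870/9 = 1,430, which does not equal 4,862.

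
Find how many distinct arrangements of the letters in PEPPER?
Word has 6 letters (P=3, E=2, R=1). Arrangements: 6!/Π(k!) = 60.

Answer: 60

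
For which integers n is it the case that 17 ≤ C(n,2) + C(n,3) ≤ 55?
5, 6
C(4,2)+C(4,3)=10; C(5,2)+C(5,3)=20; C(6,2)+C(6,3)=35; C(7,2)+C(7,3)=56. So valid n = 5, 6.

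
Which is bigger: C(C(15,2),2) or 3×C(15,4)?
C(C(15,2),2)

Working:
C(C(15,2),2)=5,460, 3×C(15,4)=4,095.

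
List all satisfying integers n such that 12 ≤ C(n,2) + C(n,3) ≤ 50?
5, 6

Reasoning: C(4,2)+C(4,3)=10; C(5,2)+C(5,3)=20; C(6,2)+C(6,3)=35; C(7,2)+C(7,3)=56. So valid n = 5, 6.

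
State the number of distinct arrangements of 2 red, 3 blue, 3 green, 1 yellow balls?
5,040

Reasoning: Multinomial: 9!/(2! × 3! × 3! × 1!) = 5,040.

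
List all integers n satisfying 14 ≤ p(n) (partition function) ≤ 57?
7, 8, 9, 10, 11

Solution: Tabulating p(n) via p(n) = p(n−1) + p(n−2) − p(n−5) − p(n−7) + …: p(6)=11; p(7)=15; p(8)=22; p(9)=30; p(10)=42; p(11)=56; p(12)=77. So valid n = 7, 8, 9, 10, 11.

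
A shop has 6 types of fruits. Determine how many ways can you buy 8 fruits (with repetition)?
1,287

Reasoning: Stars and bars: C(8+6-1, 8) = C(13, 8) = 1,287.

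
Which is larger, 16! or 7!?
16!

Working:
16!=20,922,789,888,000, 7!=5,040. 16! > 7!.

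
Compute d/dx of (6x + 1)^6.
36(6x + 1)^5

Explanation: Chain rule: 6(6x+1)^{5} × 6 = 36(6x+1)^{5}.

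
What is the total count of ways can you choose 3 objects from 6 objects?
20
C(6,3) = 6! / (3! × (6-3)!)
         = 6! / (3! × 3!)
         = 20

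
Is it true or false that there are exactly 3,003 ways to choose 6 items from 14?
C(14,6) = 3,003.

Answer: True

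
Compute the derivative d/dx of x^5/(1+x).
Quotient rule: [5x^{4}(1+x) - x^5]/(1+x)².

Answer: (5x^4(1+x) - x^5)/(1+x)²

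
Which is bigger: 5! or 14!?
5!=120, 14!=87,178,291,200. 14! > 5!.

Answer: 14!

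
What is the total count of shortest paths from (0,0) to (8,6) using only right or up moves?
3,003

Solution: Choose 8 rights from 14 moves: C(14,8) = 3,003.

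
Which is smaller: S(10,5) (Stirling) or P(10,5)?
P(10,5)

Explanation: S(10,5) = 5·S(9,5) + S(9,4) = 5·6,951 + 7,770 = 42,525; P(10,5) = 30,240.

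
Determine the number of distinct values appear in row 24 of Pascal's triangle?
13

Working:
Row 24 has entries C(24,0)..C(24,24); by symmetry C(24,k)=C(24,24-k), giving 13 distinct values.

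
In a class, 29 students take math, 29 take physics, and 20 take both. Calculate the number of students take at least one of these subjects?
38

Reasoning: |A∪B| = |A|+|B|-|A∩B| = 29+29-20 = 38.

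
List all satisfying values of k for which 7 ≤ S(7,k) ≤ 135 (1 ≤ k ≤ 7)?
2, 6

Explanation: S(7,1)=1; S(7,2)=63; S(7,3)=301; S(7,4)=350; S(7,5)=140; S(7,6)=21; S(7,7)=1. So valid k = 2, 6.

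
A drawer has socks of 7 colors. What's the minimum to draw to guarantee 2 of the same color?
8

Explanation: Worst case: 1 of each = 7. One more: 8.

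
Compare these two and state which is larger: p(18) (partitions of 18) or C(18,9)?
Pentagonal recurrence p(n) = p(n−1) + p(n−2) − p(n−5) − p(n−7) + …: p(18) = p(17) + p(16) − p(13) − p(11) + p(6) + p(3) = 297 + 231 − 101 − 56 + 11 + 3 = 385; C(18,9) = 48,620.
Final answer: C(18,9)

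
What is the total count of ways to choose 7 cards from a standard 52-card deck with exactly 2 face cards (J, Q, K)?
43,428,528

12 face cards and 40 non-face cards: C(12,2) × C(40,5) = 66 × 658,008 = 43,428,528.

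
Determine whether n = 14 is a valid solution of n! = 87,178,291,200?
14! = 14·13! = 14·6,227,020,800 = 87,178,291,200, which equals 87,178,291,200.
Final answer: Yes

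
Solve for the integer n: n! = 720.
6

Working:
n! is strictly increasing. 4! = 24, 5! = 120, 6! = 720 ✓. So n = 6.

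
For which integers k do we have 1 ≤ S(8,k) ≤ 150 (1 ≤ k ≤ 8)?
1, 2, 7, 8

S(8,1)=1; S(8,2)=127; S(8,3)=966; S(8,4)=1,701; S(8,5)=1,050; S(8,6)=266; S(8,7)=28; S(8,8)=1. So valid k = 1, 2, 7, 8.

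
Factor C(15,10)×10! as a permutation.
C(15,10)×10! = [15!/(10!(5)!)]×10! = 15!/(5)! = P(15,10) = 10,897,286,400.

Answer: P(15,10)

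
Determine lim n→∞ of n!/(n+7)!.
0

Working:
n!/(n+7)! = 1/[(n+1)(n+2)···(n+7)] → 0 as n → ∞.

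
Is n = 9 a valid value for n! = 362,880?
9! = 9·8! = 9·40,320 = 362,880, which equals 362,880.

Answer: Yes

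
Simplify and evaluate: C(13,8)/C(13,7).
3/4

Working:
C(n,k+1)/C(n,k) = (n−k)/(k+1). Here (13−7)/(7+1) = 6/8 = 3/4.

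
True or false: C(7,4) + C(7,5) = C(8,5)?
True

Explanation: Pascal's identity: LHS = 35 + 21 = 56; RHS = C(8,5) = 56. Both sides agree, so the statement holds.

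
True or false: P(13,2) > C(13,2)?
P(13,2) = 156 and C(13,2) = 78; P(n,r) = r! × C(n,r) so P > C whenever r ≥ 2.
Final answer: True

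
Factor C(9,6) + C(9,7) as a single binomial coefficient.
C(10,7)

Solution: By Pascal's identity: C(9,6) + C(9,7) = C(10,7) = 120.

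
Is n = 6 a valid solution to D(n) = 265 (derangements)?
Yes

Working:
D(6) = (6-1)·[D(5) + D(4)] = 5·[44 + 9] = 265, which equals 265.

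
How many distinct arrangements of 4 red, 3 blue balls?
35

Explanation: Multinomial: 7!/(4! × 3!) = 35.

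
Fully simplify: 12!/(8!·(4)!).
495

This is C(12,8) = 495.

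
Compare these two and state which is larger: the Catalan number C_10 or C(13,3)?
C_10

Working:
C_10 = C(20,10)/(10+1) = 184,756/11 = 16,796; C(13,3) = 286.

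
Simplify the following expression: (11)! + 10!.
43,545,600

Working:
(11)! + 10! = (11)·10! + 10! = (11+1)·10! = 12·10! = 43,545,600.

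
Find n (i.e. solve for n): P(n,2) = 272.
17

P(n,2) = n(n−1) is increasing in n; n(n−1) ≈ (n−0.5)^2 = 272 gives n ≈ 17.0. Check: P(15,2) = 210, P(16,2) = 240, P(17,2) = 272 ✓. So n = 17.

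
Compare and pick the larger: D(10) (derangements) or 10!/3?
D(10)

Solution: D(10) = (10-1)·[D(9) + D(8)] = 9·[133,496 + 14,833] = 1,334,961; 10!/3 = 3,628,800/3 = 1,209,600.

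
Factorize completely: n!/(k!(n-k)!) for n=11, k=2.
This is the binomial coefficient C(11,2) = 55.
Final answer: C(11,2) = 55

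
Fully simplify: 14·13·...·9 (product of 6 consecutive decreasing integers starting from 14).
2,162,160

Solution: This is P(14,6) = 14!/(8)! = 2,162,160.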